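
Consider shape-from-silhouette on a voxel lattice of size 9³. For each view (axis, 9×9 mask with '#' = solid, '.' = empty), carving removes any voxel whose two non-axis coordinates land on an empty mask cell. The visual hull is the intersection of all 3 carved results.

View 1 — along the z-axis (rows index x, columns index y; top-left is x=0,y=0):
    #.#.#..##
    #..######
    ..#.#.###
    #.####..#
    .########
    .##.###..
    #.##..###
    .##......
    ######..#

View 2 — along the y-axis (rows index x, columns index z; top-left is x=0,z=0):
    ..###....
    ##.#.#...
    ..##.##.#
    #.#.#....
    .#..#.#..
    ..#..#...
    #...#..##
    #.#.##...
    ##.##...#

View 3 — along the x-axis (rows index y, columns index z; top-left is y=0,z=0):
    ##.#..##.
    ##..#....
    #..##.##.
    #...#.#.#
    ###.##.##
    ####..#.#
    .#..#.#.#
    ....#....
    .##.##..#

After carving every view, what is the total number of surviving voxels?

voxel count = 102

initial block: 9^3 = 729
V1 z: intersect with XY mask (51 set) -- 459 left
V2 y: intersect with XZ mask (33 set) -- 187 left
V3 x: intersect with YZ mask (40 set) -- 102 left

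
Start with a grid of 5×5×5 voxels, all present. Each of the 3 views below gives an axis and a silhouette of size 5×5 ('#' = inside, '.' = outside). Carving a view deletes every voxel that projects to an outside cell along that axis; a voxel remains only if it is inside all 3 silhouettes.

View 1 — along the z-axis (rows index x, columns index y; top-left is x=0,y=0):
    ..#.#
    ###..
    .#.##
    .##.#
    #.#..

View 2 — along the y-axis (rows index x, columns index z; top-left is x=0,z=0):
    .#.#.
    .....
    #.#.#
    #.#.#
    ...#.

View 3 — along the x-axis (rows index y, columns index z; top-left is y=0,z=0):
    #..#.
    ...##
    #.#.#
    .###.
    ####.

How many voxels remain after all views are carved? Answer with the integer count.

initial block: 5^3 = 125
step 1: project along z, AND mask (13/25) → |grid| = 65
step 2: project along y, AND mask (9/25) → |grid| = 24
step 3: project along x, AND mask (14/25) → |grid| = 13

|visual hull| = 13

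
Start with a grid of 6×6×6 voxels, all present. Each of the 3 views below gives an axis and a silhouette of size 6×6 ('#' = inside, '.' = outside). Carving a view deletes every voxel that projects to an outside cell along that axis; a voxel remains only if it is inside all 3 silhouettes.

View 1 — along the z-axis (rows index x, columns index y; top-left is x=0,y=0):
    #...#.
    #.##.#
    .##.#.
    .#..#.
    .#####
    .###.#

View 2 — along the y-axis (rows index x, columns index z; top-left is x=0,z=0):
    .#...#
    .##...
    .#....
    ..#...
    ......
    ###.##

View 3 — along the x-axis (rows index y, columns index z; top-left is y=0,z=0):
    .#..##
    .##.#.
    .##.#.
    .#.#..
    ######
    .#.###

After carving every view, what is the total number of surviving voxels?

before carving: 216 voxels (6×6×6)
  1. axis=2 (XY plane), |mask|=20  ⇒  voxels=120
  2. axis=1 (XZ plane), |mask|=11  ⇒  voxels=37
  3. axis=0 (YZ plane), |mask|=21  ⇒  voxels=24

remaining voxels: 24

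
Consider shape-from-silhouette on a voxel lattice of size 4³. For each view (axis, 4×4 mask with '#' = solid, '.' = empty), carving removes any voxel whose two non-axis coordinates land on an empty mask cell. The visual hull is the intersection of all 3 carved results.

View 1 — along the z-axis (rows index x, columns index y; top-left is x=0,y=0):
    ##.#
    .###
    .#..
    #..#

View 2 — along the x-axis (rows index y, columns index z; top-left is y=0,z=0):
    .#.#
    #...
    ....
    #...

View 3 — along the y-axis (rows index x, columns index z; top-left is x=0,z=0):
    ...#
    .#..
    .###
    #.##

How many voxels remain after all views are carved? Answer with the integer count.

before carving: 64 voxels (4×4×4)
carve view 1 (along z, XY-mask fill 9/16): 36 voxels remain
carve view 2 (along x, YZ-mask fill 4/16): 10 voxels remain
carve view 3 (along y, XZ-mask fill 8/16): 3 voxels remain

|visual hull| = 3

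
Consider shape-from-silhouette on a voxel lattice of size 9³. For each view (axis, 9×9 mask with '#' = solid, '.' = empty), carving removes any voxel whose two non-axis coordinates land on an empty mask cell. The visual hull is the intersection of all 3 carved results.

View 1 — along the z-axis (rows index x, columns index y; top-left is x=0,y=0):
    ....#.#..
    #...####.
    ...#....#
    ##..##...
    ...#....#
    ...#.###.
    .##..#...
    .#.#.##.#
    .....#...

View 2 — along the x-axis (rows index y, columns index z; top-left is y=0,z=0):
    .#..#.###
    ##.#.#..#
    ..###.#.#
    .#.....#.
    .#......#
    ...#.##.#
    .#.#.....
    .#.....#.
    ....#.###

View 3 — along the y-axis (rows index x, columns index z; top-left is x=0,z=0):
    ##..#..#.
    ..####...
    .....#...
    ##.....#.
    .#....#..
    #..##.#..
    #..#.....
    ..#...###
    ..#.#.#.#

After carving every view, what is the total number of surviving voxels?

initial block: 9^3 = 729
step 1: project along z, AND mask (28/81) → |grid| = 252
step 2: project along x, AND mask (31/81) → |grid| = 92
step 3: project along y, AND mask (28/81) → |grid| = 29

voxel count = 29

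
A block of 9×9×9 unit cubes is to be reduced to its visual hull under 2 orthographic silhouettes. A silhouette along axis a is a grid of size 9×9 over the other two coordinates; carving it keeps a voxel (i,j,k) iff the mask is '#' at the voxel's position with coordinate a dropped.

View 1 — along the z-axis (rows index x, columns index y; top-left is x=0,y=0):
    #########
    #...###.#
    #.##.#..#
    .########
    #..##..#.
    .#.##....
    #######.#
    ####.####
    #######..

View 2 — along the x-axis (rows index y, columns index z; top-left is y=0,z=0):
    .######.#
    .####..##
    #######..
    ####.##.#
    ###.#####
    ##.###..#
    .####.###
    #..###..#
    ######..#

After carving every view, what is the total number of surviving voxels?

385 voxels

initial block: 9^3 = 729
[1] z-view keeps 57 columns → grid now 513
[2] x-view keeps 60 columns → grid now 385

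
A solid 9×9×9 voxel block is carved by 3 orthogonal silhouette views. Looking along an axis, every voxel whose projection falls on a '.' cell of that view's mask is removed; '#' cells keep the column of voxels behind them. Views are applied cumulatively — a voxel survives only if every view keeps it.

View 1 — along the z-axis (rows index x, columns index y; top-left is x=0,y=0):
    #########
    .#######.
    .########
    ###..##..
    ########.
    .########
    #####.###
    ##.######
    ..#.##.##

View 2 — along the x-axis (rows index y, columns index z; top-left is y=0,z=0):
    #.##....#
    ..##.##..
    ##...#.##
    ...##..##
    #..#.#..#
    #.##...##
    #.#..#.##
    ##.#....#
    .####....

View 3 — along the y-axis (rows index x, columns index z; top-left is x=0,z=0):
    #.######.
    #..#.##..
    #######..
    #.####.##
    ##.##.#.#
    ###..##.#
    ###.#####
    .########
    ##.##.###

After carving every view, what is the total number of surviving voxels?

voxel count = 211

start: 9×9×9 = 729 voxels
V1 z: intersect with XY mask (66 set) -- 594 left
V2 x: intersect with YZ mask (39 set) -- 288 left
V3 y: intersect with XZ mask (60 set) -- 211 left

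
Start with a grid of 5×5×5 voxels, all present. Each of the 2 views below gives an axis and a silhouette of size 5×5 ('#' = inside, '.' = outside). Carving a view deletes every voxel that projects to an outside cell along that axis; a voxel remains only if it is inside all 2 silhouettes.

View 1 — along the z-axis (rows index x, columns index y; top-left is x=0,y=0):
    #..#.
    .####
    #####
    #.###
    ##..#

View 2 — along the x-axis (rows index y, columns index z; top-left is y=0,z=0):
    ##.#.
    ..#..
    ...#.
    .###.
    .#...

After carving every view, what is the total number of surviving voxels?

34 voxels

full grid |V| = 125
  1. axis=2 (XY plane), |mask|=18  ⇒  voxels=90
  2. axis=0 (YZ plane), |mask|=9  ⇒  voxels=34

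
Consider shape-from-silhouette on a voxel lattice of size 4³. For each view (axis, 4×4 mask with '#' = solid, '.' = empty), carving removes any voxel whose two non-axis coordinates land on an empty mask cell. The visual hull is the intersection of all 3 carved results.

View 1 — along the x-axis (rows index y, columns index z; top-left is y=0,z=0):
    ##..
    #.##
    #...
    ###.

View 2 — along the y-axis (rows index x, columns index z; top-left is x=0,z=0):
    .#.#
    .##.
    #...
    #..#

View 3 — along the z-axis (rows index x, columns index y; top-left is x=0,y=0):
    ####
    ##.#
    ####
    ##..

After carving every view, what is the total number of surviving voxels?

initial block: 4^3 = 64
V1 x: intersect with YZ mask (9 set) -- 36 left
V2 y: intersect with XZ mask (7 set) -- 16 left
V3 z: intersect with XY mask (13 set) -- 14 left

voxel count = 14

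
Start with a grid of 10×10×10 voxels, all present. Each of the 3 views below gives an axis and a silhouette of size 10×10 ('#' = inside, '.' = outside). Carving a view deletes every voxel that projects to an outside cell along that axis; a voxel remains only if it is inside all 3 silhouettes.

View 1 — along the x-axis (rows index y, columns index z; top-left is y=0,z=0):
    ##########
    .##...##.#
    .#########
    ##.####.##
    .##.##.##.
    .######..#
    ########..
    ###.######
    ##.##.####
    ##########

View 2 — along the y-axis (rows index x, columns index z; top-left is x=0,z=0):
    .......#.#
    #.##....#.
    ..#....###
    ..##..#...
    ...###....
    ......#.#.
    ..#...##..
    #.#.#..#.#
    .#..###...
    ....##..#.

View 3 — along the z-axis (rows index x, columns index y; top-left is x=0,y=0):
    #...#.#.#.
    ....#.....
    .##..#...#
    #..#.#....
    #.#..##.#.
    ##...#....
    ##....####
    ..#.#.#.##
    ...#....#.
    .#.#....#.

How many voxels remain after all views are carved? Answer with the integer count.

voxel count = 96

full grid |V| = 1000
carve view 1 (along x, YZ-mask fill 80/100): 800 voxels remain
carve view 2 (along y, XZ-mask fill 33/100): 263 voxels remain
carve view 3 (along z, XY-mask fill 36/100): 96 voxels remain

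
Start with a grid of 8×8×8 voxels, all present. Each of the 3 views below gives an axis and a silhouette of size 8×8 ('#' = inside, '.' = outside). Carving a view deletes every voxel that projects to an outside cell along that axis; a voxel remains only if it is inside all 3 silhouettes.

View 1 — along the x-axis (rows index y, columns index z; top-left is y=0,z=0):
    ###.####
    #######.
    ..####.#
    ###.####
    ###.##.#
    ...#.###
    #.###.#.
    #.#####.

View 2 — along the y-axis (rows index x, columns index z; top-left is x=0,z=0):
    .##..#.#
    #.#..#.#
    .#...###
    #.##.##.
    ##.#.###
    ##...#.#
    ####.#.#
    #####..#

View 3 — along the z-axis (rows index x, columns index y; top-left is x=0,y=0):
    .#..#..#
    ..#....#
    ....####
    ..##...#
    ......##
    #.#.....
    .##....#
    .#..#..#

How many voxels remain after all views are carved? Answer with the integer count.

before carving: 512 voxels (8×8×8)
  1. axis=0 (YZ plane), |mask|=47  ⇒  voxels=376
  2. axis=1 (XZ plane), |mask|=39  ⇒  voxels=224
  3. axis=2 (XY plane), |mask|=22  ⇒  voxels=76

remaining voxels: 76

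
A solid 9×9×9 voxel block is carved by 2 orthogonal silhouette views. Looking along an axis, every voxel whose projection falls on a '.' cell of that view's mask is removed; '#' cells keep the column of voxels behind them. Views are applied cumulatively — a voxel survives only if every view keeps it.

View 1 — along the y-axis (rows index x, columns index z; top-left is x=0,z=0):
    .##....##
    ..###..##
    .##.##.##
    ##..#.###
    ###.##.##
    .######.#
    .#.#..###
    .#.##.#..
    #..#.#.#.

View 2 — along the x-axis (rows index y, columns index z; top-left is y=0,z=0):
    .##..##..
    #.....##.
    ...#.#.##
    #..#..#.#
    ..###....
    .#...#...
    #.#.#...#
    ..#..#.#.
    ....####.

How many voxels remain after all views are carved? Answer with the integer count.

remaining voxels: 161

before carving: 729 voxels (9×9×9)
  1. axis=1 (XZ plane), |mask|=48  ⇒  voxels=432
  2. axis=0 (YZ plane), |mask|=31  ⇒  voxels=161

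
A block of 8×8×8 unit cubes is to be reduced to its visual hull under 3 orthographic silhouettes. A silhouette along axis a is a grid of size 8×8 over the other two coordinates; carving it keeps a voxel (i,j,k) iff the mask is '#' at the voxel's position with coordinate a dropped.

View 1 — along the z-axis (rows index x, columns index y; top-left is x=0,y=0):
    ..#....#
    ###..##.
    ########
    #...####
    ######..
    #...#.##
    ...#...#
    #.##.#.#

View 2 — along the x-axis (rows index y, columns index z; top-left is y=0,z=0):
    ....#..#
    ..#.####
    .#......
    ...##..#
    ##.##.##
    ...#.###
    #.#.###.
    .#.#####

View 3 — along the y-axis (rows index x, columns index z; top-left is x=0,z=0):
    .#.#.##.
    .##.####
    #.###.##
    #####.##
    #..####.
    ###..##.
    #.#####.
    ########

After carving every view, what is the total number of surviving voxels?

110 voxels

before carving: 512 voxels (8×8×8)
after view 1 [z-axis, 37 of 64 cells solid] → remaining = 296
after view 2 [x-axis, 32 of 64 cells solid] → remaining = 144
after view 3 [y-axis, 47 of 64 cells solid] → remaining = 110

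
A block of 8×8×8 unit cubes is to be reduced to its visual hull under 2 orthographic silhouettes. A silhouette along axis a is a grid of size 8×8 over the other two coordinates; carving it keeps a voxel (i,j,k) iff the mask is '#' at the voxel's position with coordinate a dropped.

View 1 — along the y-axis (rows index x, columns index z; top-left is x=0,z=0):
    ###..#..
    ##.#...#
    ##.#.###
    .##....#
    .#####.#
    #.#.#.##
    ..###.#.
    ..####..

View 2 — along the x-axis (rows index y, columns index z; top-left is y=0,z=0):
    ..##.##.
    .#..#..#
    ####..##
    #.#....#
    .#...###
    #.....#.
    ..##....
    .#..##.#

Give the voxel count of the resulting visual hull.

full grid |V| = 512
step 1: project along y, AND mask (36/64) → |grid| = 288
step 2: project along x, AND mask (28/64) → |grid| = 128

128 voxels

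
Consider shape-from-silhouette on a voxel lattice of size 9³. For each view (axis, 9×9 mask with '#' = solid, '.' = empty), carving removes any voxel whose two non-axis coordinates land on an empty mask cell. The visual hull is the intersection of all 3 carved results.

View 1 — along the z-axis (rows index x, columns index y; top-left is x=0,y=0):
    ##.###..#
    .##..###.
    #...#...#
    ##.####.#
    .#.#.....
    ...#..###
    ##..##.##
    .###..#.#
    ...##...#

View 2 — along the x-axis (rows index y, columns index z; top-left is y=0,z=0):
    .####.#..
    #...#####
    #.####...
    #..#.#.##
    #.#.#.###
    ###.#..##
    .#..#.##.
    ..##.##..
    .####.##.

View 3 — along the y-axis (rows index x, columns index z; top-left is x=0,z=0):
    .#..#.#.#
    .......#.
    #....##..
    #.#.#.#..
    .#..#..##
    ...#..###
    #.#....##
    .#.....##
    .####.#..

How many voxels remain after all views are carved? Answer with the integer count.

remaining voxels: 89

start: 9×9×9 = 729 voxels
  1. axis=2 (XY plane), |mask|=41  ⇒  voxels=369
  2. axis=0 (YZ plane), |mask|=47  ⇒  voxels=220
  3. axis=1 (XZ plane), |mask|=32  ⇒  voxels=89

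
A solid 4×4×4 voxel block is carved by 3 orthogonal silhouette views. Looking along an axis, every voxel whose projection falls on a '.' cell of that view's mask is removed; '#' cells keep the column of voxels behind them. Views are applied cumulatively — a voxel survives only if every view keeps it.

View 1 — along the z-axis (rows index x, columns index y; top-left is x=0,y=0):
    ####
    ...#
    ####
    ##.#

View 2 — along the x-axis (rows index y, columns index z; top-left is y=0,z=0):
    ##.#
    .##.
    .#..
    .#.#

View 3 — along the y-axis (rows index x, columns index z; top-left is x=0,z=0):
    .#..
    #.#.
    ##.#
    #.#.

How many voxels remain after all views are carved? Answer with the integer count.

voxel count = 13

full grid |V| = 64
V1 z: intersect with XY mask (12 set) -- 48 left
V2 x: intersect with YZ mask (8 set) -- 25 left
V3 y: intersect with XZ mask (8 set) -- 13 left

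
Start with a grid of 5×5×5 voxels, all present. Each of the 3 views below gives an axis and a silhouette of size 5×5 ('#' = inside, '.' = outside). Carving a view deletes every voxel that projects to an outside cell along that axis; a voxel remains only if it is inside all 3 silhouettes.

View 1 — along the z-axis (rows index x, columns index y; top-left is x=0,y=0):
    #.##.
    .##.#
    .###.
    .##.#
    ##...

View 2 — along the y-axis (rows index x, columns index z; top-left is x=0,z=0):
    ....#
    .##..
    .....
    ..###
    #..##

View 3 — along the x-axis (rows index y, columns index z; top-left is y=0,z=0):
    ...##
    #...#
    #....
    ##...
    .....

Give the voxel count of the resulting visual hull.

remaining voxels: 6

full grid |V| = 125
step 1: project along z, AND mask (14/25) → |grid| = 70
step 2: project along y, AND mask (9/25) → |grid| = 24
step 3: project along x, AND mask (7/25) → |grid| = 6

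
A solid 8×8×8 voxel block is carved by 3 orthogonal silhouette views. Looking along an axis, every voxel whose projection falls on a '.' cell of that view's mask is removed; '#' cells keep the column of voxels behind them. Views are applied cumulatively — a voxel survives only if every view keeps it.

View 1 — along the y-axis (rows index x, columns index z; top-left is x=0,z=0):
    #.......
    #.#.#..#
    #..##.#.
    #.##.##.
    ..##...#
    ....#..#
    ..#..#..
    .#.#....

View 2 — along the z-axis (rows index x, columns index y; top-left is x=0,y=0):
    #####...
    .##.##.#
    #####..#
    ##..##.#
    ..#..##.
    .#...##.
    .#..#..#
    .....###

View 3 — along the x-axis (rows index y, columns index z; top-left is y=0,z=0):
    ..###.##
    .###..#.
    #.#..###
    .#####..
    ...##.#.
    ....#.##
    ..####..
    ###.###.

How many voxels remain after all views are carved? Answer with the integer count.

initial block: 8^3 = 512
carve view 1 (along y, XZ-mask fill 23/64): 184 voxels remain
carve view 2 (along z, XY-mask fill 33/64): 101 voxels remain
carve view 3 (along x, YZ-mask fill 35/64): 52 voxels remain

|visual hull| = 52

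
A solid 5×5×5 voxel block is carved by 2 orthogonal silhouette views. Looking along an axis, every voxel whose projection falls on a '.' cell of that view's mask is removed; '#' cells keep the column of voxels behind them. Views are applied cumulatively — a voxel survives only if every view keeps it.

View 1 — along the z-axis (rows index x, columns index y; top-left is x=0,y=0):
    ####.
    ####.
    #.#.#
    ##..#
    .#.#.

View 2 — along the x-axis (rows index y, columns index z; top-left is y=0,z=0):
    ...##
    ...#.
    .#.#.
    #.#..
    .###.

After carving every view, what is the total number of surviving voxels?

before carving: 125 voxels (5×5×5)
V1 z: intersect with XY mask (16 set) -- 80 left
V2 x: intersect with YZ mask (10 set) -- 30 left

|visual hull| = 30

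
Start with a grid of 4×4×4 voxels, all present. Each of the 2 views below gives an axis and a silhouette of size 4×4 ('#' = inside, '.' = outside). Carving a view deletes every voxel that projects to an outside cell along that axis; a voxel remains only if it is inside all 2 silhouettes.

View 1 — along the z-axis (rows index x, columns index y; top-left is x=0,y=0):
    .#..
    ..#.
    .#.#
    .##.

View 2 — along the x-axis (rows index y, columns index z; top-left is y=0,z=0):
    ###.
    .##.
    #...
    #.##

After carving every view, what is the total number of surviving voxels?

|visual hull| = 11

initial block: 4^3 = 64
[1] z-view keeps 6 columns → grid now 24
[2] x-view keeps 9 columns → grid now 11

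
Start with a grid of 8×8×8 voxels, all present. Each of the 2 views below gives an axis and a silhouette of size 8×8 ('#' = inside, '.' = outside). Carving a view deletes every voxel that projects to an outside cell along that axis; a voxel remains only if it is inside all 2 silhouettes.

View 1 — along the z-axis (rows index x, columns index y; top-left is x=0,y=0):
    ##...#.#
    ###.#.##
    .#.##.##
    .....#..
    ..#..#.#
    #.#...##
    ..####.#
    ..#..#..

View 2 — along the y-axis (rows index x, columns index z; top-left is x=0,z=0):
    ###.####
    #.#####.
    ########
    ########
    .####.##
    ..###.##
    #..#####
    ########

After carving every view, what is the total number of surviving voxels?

full grid |V| = 512
V1 z: intersect with XY mask (30 set) -- 240 left
V2 y: intersect with XZ mask (54 set) -- 196 left

196 voxels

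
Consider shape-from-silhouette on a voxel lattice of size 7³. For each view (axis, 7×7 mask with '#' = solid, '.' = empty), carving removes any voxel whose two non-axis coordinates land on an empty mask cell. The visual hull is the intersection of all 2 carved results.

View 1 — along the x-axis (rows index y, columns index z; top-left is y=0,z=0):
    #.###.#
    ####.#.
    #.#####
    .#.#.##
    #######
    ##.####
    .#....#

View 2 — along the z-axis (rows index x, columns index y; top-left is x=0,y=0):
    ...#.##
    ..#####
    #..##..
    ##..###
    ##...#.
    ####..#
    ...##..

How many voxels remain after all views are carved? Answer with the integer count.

start: 7×7×7 = 343 voxels
  1. axis=0 (YZ plane), |mask|=35  ⇒  voxels=245
  2. axis=2 (XY plane), |mask|=26  ⇒  voxels=127

|visual hull| = 127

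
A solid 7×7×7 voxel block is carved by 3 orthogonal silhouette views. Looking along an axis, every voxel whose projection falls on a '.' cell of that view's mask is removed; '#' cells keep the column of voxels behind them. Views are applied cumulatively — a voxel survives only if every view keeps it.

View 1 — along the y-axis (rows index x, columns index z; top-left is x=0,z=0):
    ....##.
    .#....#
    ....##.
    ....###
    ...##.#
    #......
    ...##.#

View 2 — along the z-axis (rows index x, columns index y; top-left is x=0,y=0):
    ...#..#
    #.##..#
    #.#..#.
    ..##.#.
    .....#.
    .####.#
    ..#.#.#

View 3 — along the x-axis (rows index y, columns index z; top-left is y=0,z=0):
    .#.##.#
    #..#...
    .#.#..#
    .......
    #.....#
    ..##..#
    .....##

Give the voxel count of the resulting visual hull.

voxel count = 17

start: 7×7×7 = 343 voxels
V1 y: intersect with XZ mask (16 set) -- 112 left
V2 z: intersect with XY mask (21 set) -- 44 left
V3 x: intersect with YZ mask (16 set) -- 17 left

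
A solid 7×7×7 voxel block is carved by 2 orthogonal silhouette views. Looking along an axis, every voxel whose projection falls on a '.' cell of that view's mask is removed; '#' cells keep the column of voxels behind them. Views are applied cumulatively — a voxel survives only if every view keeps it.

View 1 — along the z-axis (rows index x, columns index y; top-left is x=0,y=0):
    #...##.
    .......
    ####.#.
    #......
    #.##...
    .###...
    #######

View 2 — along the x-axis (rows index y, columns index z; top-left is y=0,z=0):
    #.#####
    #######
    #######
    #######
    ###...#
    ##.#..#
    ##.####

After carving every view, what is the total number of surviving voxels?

full grid |V| = 343
V1 z: intersect with XY mask (22 set) -- 154 left
V2 x: intersect with YZ mask (41 set) -- 133 left

voxel count = 133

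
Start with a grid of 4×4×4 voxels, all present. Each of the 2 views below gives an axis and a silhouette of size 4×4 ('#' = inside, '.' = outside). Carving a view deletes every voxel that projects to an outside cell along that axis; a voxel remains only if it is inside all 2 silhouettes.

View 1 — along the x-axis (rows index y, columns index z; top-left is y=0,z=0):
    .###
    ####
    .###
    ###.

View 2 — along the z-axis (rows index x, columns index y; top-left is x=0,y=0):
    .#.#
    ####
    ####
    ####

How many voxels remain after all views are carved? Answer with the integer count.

46 voxels

start: 4×4×4 = 64 voxels
[1] x-view keeps 13 columns → grid now 52
[2] z-view keeps 14 columns → grid now 46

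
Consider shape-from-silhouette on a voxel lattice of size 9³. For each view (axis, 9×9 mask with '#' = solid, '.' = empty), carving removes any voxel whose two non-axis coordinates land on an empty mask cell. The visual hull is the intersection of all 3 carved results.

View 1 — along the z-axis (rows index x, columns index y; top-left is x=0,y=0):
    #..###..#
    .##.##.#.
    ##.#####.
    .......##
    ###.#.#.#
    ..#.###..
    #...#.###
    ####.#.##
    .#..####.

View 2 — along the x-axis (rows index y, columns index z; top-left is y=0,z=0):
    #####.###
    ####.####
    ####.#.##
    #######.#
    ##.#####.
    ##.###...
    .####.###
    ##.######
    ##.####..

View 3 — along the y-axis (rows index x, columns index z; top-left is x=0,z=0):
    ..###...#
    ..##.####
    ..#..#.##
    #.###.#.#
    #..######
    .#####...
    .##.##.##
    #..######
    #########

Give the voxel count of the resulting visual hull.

209 voxels

full grid |V| = 729
  1. axis=2 (XY plane), |mask|=46  ⇒  voxels=414
  2. axis=0 (YZ plane), |mask|=64  ⇒  voxels=324
  3. axis=1 (XZ plane), |mask|=54  ⇒  voxels=209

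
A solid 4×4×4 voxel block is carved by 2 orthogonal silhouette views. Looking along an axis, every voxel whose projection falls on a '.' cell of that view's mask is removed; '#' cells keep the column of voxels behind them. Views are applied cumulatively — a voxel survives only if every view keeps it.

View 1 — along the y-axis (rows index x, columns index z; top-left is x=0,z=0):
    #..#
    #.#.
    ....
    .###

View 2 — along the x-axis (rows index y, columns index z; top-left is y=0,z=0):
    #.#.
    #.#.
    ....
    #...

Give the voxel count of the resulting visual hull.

initial block: 4^3 = 64
carve view 1 (along y, XZ-mask fill 7/16): 28 voxels remain
carve view 2 (along x, YZ-mask fill 5/16): 10 voxels remain

voxel count = 10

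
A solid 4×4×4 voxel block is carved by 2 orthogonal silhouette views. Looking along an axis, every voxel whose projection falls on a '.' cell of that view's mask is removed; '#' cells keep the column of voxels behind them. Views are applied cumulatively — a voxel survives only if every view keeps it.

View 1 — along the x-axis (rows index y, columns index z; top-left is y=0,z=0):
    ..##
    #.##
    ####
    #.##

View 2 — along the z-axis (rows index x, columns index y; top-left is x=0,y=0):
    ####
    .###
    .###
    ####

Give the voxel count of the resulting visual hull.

start: 4×4×4 = 64 voxels
V1 x: intersect with YZ mask (12 set) -- 48 left
V2 z: intersect with XY mask (14 set) -- 44 left

remaining voxels: 44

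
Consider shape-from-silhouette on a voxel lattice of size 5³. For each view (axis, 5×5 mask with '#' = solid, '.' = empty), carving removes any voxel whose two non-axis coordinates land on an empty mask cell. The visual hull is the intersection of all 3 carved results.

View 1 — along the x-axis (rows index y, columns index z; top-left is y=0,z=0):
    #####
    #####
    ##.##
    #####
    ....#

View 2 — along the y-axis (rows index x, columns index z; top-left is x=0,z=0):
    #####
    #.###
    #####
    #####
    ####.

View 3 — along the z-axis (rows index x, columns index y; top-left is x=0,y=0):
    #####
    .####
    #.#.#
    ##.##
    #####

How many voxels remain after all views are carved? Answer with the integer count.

voxel count = 73

full grid |V| = 125
  1. axis=0 (YZ plane), |mask|=20  ⇒  voxels=100
  2. axis=1 (XZ plane), |mask|=23  ⇒  voxels=91
  3. axis=2 (XY plane), |mask|=21  ⇒  voxels=73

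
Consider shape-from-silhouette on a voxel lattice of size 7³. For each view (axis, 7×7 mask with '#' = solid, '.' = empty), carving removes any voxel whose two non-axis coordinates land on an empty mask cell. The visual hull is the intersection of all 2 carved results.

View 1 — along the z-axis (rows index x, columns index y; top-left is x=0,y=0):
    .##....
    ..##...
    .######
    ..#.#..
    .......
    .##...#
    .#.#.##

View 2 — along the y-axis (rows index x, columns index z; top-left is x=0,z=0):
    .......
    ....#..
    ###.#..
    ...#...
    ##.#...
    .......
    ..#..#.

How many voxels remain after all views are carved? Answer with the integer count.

remaining voxels: 36

before carving: 343 voxels (7×7×7)
step 1: project along z, AND mask (19/49) → |grid| = 133
step 2: project along y, AND mask (11/49) → |grid| = 36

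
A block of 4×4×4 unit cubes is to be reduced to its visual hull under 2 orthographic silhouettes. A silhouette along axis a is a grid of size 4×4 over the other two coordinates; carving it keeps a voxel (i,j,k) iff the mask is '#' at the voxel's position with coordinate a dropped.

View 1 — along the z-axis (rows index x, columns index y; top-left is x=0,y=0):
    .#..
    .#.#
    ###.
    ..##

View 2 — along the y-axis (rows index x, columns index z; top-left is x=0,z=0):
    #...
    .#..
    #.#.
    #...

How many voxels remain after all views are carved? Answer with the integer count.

start: 4×4×4 = 64 voxels
[1] z-view keeps 8 columns → grid now 32
[2] y-view keeps 5 columns → grid now 11

voxel count = 11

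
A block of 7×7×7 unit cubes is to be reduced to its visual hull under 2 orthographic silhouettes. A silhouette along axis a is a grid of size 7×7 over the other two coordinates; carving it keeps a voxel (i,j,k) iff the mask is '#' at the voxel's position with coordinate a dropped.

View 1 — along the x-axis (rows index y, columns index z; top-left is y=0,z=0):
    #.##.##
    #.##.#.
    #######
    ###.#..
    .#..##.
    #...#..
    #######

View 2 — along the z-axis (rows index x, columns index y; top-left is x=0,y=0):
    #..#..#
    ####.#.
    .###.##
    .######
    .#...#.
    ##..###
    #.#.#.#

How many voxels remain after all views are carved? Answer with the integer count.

138 voxels

before carving: 343 voxels (7×7×7)
after view 1 [x-axis, 32 of 49 cells solid] → remaining = 224
after view 2 [z-axis, 30 of 49 cells solid] → remaining = 138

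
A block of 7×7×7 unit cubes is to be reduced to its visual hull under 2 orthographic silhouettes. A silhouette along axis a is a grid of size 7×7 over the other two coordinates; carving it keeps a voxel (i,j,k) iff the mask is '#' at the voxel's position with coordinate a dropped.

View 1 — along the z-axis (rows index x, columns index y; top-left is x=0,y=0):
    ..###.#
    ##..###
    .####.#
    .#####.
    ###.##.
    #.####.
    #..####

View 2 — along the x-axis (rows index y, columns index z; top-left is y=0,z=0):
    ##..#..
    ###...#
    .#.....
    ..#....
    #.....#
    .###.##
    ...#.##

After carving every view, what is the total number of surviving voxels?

before carving: 343 voxels (7×7×7)
V1 z: intersect with XY mask (34 set) -- 238 left
V2 x: intersect with YZ mask (19 set) -- 89 left

voxel count = 89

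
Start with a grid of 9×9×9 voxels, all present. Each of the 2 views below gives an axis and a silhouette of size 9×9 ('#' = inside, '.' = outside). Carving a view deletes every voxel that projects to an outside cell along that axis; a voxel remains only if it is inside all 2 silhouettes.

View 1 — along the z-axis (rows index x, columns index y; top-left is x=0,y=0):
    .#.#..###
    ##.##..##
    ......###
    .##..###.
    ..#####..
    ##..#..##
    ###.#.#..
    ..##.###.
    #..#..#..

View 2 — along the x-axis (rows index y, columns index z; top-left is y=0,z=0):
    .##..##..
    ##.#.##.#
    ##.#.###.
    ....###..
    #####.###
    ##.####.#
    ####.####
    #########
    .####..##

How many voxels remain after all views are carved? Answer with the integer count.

272 voxels

before carving: 729 voxels (9×9×9)
step 1: project along z, AND mask (42/81) → |grid| = 378
step 2: project along x, AND mask (57/81) → |grid| = 272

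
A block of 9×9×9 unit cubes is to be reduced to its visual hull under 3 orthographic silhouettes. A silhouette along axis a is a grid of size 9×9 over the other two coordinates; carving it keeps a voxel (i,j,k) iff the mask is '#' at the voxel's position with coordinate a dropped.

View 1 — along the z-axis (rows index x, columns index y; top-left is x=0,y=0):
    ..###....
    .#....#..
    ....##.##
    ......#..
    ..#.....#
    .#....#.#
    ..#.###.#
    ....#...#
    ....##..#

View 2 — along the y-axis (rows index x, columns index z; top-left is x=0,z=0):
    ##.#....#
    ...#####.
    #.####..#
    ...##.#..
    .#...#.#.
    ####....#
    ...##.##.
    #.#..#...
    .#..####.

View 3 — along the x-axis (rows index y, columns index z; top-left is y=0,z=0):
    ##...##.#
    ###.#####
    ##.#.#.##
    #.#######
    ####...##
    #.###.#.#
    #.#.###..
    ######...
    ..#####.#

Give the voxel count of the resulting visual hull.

initial block: 9^3 = 729
  1. axis=2 (XY plane), |mask|=25  ⇒  voxels=225
  2. axis=1 (XZ plane), |mask|=38  ⇒  voxels=111
  3. axis=0 (YZ plane), |mask|=56  ⇒  voxels=75

voxel count = 75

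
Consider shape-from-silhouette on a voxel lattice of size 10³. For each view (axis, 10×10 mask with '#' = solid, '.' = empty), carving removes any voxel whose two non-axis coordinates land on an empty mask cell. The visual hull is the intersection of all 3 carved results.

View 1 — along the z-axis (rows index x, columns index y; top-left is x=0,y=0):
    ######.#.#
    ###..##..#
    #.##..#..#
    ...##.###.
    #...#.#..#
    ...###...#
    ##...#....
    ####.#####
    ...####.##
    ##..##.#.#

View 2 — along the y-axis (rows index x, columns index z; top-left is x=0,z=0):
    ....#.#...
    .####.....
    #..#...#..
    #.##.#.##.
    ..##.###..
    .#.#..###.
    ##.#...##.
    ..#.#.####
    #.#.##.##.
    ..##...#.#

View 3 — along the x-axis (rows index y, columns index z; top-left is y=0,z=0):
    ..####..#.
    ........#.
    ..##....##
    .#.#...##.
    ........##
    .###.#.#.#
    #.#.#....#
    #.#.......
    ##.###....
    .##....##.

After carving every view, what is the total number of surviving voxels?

98 voxels

full grid |V| = 1000
carve view 1 (along z, XY-mask fill 56/100): 560 voxels remain
carve view 2 (along y, XZ-mask fill 46/100): 254 voxels remain
carve view 3 (along x, YZ-mask fill 37/100): 98 voxels remain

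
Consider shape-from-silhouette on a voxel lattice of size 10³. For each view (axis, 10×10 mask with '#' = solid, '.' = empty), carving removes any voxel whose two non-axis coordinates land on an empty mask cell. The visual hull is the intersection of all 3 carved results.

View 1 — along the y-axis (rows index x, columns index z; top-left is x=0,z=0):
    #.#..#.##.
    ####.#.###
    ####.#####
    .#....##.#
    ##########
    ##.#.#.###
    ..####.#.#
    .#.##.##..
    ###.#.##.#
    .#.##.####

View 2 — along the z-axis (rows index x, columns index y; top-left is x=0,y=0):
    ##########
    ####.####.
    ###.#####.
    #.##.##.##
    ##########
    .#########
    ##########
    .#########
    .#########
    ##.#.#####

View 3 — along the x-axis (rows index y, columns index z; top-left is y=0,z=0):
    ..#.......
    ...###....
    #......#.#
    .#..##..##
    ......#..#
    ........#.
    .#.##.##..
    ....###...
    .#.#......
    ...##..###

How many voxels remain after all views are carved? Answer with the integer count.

184 voxels

initial block: 10^3 = 1000
[1] y-view keeps 68 columns → grid now 680
[2] z-view keeps 88 columns → grid now 601
[3] x-view keeps 30 columns → grid now 184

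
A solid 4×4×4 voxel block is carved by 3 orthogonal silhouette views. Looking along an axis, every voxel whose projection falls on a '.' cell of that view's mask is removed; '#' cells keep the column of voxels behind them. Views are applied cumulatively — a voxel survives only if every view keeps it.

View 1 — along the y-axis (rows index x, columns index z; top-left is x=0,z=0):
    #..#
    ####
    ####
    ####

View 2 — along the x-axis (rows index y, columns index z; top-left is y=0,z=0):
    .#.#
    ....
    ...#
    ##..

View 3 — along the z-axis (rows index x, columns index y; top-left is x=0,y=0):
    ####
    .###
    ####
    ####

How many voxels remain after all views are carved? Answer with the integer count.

initial block: 4^3 = 64
V1 y: intersect with XZ mask (14 set) -- 56 left
V2 x: intersect with YZ mask (5 set) -- 18 left
V3 z: intersect with XY mask (15 set) -- 16 left

16 voxels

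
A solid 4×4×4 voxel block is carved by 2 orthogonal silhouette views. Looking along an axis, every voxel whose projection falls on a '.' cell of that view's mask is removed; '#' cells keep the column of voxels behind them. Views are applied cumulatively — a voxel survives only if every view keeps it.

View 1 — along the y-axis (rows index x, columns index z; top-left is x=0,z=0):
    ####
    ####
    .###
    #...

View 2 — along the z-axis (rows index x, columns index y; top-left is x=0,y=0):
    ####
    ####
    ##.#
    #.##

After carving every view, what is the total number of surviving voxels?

44 voxels

start: 4×4×4 = 64 voxels
step 1: project along y, AND mask (12/16) → |grid| = 48
step 2: project along z, AND mask (14/16) → |grid| = 44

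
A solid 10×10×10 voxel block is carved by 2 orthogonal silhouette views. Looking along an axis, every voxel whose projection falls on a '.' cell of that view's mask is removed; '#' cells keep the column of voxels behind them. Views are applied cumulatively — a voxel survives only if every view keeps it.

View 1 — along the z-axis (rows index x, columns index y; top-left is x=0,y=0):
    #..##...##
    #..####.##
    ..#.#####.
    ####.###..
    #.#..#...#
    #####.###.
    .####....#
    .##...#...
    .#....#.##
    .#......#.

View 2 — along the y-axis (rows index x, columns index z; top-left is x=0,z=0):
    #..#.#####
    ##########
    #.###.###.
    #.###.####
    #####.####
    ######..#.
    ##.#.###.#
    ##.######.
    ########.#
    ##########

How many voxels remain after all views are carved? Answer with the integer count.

remaining voxels: 410

initial block: 10^3 = 1000
[1] z-view keeps 51 columns → grid now 510
[2] y-view keeps 82 columns → grid now 410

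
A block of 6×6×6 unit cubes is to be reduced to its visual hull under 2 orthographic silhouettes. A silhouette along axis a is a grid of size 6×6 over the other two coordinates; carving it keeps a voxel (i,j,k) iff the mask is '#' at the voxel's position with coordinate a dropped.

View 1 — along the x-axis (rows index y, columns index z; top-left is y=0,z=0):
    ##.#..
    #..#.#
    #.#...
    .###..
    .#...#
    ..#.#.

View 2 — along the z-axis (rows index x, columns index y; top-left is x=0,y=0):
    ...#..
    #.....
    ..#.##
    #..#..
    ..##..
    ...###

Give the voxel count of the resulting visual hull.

voxel count = 30

full grid |V| = 216
[1] x-view keeps 15 columns → grid now 90
[2] z-view keeps 12 columns → grid now 30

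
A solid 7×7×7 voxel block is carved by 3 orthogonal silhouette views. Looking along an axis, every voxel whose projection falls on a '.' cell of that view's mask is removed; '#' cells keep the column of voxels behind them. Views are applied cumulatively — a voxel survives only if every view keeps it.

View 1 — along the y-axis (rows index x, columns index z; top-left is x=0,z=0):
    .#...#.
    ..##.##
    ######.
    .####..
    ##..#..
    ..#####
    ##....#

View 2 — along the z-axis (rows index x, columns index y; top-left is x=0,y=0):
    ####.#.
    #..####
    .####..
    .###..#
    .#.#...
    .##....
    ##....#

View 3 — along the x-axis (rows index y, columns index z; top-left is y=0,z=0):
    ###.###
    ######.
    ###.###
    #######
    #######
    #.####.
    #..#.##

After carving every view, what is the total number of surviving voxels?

start: 7×7×7 = 343 voxels
after view 1 [y-axis, 27 of 49 cells solid] → remaining = 189
after view 2 [z-axis, 25 of 49 cells solid] → remaining = 95
after view 3 [x-axis, 41 of 49 cells solid] → remaining = 82

82 voxels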